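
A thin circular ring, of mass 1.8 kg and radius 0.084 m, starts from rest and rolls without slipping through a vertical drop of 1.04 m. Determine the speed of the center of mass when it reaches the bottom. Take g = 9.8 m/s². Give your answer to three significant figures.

With I = MR², the ratio k = I/(MR²) is 1.
The rolling condition ω = v/R makes the rotational term ½I(v/R)² = ½kMv², so KE_total = ½(1+k)Mv² = Mv².
Energy conservation: Mgh = Mv², so v = √(2gh/(1+k)) = √(2 × 9.8 × 1.04 / 2) ≈ 3.19 m/s.

v ≈ 3.19 m/s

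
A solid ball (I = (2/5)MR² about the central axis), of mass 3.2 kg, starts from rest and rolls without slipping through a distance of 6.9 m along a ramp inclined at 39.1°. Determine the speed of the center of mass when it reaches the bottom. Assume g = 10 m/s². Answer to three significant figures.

v ≈ 7.88 m/s

For this body I = (2/5)MR², i.e. k = I/(MR²) = 0.4.
The rolling condition ω = v/R makes the rotational term ½I(v/R)² = ½kMv², so KE_total = ½(1+k)Mv² = (7/10)Mv².
The vertical drop is h = L sinθ = 6.9 × sin39.1° = 4.352 m.
Setting Mgh = (7/10)Mv² gives v = √(2gh/(1+k)) = √(2·10·4.352/1.4) ≈ 7.88 m/s.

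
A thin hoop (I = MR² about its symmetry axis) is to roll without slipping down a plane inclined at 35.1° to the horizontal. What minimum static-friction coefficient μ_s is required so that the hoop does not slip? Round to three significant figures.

μ_min ≈ 0.351

For this body I = MR², i.e. k = I/(MR²) = 1.
Newton's second law down the slope: Mg sinθ − f = Ma. The torque equation fR = Iα (with α = a/R) gives f = kMa.
These give a = g sinθ/(1+k) and the required friction f = kMg sinθ/(1+k).
With N = Mg cosθ, the no-slip condition f ≤ μN gives μ_min = f/N = k tanθ/(1+k).
μ_min = 1 × tan35.1° / 2 ≈ 0.351.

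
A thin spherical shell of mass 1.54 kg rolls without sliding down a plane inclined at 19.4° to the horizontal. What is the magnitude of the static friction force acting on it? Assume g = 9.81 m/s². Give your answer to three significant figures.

f ≈ 2.01 N

Here I = (2/3)MR², so the shape factor k = I/(MR²) = 2/3.
Newton's second law down the slope: Mg sinθ − f = Ma. The torque equation fR = Iα (with α = a/R) gives f = kMa.
Combining, a = g sinθ/(1+k) and f = kMa = kMg sinθ/(1+k).
f = (2/3) × 1.54 × 9.81 × sin19.4° / 1.667 ≈ 2.01 N.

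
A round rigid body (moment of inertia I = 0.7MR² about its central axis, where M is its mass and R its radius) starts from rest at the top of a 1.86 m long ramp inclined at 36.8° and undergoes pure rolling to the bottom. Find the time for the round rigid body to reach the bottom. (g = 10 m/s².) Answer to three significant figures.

Here I = 0.7MR², so the shape factor k = I/(MR²) = 0.7.
Translational: Mg sinθ − f = Ma. Rotational about the CM: fR = Iα = kMRa, so f = kMa.
Hence a = g sinθ/(1+k) = 10×sin36.8°/1.7 = 3.524 m/s².
With constant a from rest, t = √(2L/a) = √(2·1.86/3.524) ≈ 1.03 s.

t ≈ 1.03 s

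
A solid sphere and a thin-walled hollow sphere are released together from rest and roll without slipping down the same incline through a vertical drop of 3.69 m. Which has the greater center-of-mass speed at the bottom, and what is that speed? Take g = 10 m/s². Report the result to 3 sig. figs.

the solid sphere, at v ≈ 7.26 m/s

For rolling without slipping, Mgh = ½(1+k)Mv² where k = I/(MR²), so v = √(2gh/(1+k)).
Solid sphere: k = 0.4, giving v = √(2×10×3.69/1.4) = 7.26 m/s.
Thin-walled hollow sphere: k = 2/3, giving v = √(2×10×3.69/1.667) = 6.654 m/s.
The smaller k wins: the solid sphere, at ≈ 7.26 m/s.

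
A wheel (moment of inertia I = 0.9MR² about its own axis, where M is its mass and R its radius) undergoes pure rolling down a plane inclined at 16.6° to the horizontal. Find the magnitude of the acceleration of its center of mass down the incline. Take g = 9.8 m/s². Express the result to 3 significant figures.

With I = 0.9MR², the ratio k = I/(MR²) is 0.9.
Translational: Mg sinθ − f = Ma. Rotational about the CM: fR = Iα = kMRa, so f = kMa.
Eliminating f: Mg sinθ = (1+k)Ma, so a = g sinθ/(1+k) = 9.8 × sin16.6° / 1.9 ≈ 1.47 m/s².

a ≈ 1.47 m/s²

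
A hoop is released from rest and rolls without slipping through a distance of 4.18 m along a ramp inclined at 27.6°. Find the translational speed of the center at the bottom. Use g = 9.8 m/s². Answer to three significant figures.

v ≈ 4.36 m/s

With I = MR², the ratio k = I/(MR²) is 1.
Pure rolling means v = ωR; then KE = ½Mv² + ½I(v/R)² = ½(1+k)Mv² = Mv².
The vertical drop is h = L sinθ = 4.18 × sin27.6° = 1.937 m.
Energy conservation: Mgh = Mv², so v = √(2gh/(1+k)) = √(2 × 9.8 × 1.937 / 2) ≈ 4.36 m/s.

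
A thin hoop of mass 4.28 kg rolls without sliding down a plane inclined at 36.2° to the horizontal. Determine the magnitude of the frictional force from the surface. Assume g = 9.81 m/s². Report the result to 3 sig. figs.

f ≈ 12.4 N

With I = MR², the ratio k = I/(MR²) is 1.
Newton's second law down the slope: Mg sinθ − f = Ma. The torque equation fR = Iα (with α = a/R) gives f = kMa.
Combining, a = g sinθ/(1+k) and f = kMa = kMg sinθ/(1+k).
f = 1 × 4.28 × 9.81 × sin36.2° / 2 ≈ 12.4 N.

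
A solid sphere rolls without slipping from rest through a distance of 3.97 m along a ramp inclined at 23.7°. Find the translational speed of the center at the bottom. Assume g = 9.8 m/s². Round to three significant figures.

The moment of inertia is (2/5)MR², giving k ≡ I/(MR²) = 0.4.
The rolling condition ω = v/R makes the rotational term ½I(v/R)² = ½kMv², so KE_total = ½(1+k)Mv² = (7/10)Mv².
The vertical drop is h = L sinθ = 3.97 × sin23.7° = 1.596 m.
Setting Mgh = (7/10)Mv² gives v = √(2gh/(1+k)) = √(2·9.8·1.596/1.4) ≈ 4.73 m/s.

v ≈ 4.73 m/s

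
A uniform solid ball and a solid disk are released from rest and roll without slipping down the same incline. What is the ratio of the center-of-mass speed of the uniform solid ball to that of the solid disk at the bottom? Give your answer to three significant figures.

v_ratio ≈ 1.04

Each satisfies Mgh = ½(1+k)Mv² with k = I/(MR²), so v ∝ 1/√(1+k).
For the uniform solid ball k = 0.4; for the solid disk k = 0.5.
v₁/v₂ = √((1+k₂)/(1+k₁)) = √(1.5/1.4) ≈ 1.04.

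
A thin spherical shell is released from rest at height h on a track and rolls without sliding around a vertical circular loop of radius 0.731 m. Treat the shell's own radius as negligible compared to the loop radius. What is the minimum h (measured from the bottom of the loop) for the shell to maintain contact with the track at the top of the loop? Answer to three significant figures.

h_min ≈ 2.07 m

With I = (2/3)MR², the ratio k = I/(MR²) is 2/3.
At the top of the loop, the minimum-contact condition is Mg = Mv_top²/r, so v_top² = gr.
With ω = v/R, the kinetic energy at speed v is ½(1+k)Mv² = (5/6)Mv².
Energy conservation from release (height h) to the top (height 2r): Mgh = Mg(2r) + (5/6)M·gr.
Thus h_min = 2r + (1+k)r/2 = r(2 + 1.667/2) = 0.731 × 2.833 ≈ 2.07 m.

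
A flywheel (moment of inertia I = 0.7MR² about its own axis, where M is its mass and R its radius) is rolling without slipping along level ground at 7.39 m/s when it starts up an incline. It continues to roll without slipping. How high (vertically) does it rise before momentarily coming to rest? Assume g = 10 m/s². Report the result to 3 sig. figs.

h ≈ 4.64 m

Here I = 0.7MR², so the shape factor k = I/(MR²) = 0.7.
Since it rolls without slipping, ω = v/R and KE = ½Mv² + ½Iω² = ½(1+k)Mv² = (17/20)Mv².
At the top the kinetic energy is zero, so (17/20)Mv₀² = Mgh.
Thus h = (1+k)v₀²/(2g) = 1.7 × 7.39² / (2 × 10) ≈ 4.64 m.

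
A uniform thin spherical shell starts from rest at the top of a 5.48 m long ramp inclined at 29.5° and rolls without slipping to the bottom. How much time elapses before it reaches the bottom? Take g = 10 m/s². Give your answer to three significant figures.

With I = (2/3)MR², the ratio k = I/(MR²) is 2/3.
Translational: Mg sinθ − f = Ma. Rotational about the CM: fR = Iα = kMRa, so f = kMa.
Hence a = g sinθ/(1+k) = 10×sin29.5°/1.667 = 2.955 m/s².
With constant a from rest, t = √(2L/a) = √(2·5.48/2.955) ≈ 1.93 s.

t ≈ 1.93 s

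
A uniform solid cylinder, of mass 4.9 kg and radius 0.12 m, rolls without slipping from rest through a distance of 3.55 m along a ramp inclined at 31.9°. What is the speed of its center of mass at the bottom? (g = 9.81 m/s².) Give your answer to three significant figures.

v ≈ 4.95 m/s

With I = (1/2)MR², the ratio k = I/(MR²) is 0.5.
Rolling without slipping gives ω = v/R, so the total kinetic energy is ½Mv² + ½Iω² = ½(1+k)Mv² = (3/4)Mv².
The vertical drop is h = L sinθ = 3.55 × sin31.9° = 1.876 m.
Setting Mgh = (3/4)Mv² gives v = √(2gh/(1+k)) = √(2·9.81·1.876/1.5) ≈ 4.95 m/s.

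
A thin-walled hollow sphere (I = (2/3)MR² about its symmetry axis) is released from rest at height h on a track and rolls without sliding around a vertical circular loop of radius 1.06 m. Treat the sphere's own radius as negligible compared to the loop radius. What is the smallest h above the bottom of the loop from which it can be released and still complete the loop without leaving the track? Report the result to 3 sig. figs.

h_min ≈ 3.00 m

Here I = (2/3)MR², so the shape factor k = I/(MR²) = 2/3.
At the top, contact is just lost when gravity alone supplies the centripetal force: Mg = Mv_top²/r, i.e. v_top² = gr.
With ω = v/R, the kinetic energy at speed v is ½(1+k)Mv² = (5/6)Mv².
Energy conservation from release (height h) to the top (height 2r): Mgh = Mg(2r) + (5/6)M·gr.
Thus h_min = 2r + (1+k)r/2 = r(2 + 1.667/2) = 1.06 × 2.833 ≈ 3.00 m.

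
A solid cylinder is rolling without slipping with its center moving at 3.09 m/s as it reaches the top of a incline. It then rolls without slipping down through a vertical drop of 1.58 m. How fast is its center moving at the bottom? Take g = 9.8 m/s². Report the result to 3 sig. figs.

The moment of inertia is (1/2)MR², giving k ≡ I/(MR²) = 0.5.
Rolling without slipping gives ω = v/R, so the total kinetic energy is ½Mv² + ½Iω² = ½(1+k)Mv² = (3/4)Mv².
Energy conservation: (3/4)Mv₀² + Mgh = (3/4)Mv², so v² = v₀² + 2gh/(1+k).
v = √(3.09² + 2×9.8×1.58/1.5) = √30.19 ≈ 5.49 m/s.

v ≈ 5.49 m/s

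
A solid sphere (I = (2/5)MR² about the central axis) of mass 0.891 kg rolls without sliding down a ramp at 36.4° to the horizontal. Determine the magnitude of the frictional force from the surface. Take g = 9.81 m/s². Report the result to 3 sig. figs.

f ≈ 1.48 N

With I = (2/5)MR², the ratio k = I/(MR²) is 0.4.
Along the incline Mg sinθ − f = Ma, and torque about the center fR = Iα = kMR²(a/R) gives f = kMa.
Combining, a = g sinθ/(1+k) and f = kMa = kMg sinθ/(1+k).
f = 0.4 × 0.891 × 9.81 × sin36.4° / 1.4 ≈ 1.48 N.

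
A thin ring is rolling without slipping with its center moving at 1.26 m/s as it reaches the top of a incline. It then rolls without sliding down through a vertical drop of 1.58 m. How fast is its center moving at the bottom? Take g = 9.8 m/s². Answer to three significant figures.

v ≈ 4.13 m/s

With I = MR², the ratio k = I/(MR²) is 1.
Rolling without slipping gives ω = v/R, so the total kinetic energy is ½Mv² + ½Iω² = ½(1+k)Mv² = Mv².
Energy conservation: Mv₀² + Mgh = Mv², so v² = v₀² + 2gh/(1+k).
v = √(1.26² + 2×9.8×1.58/2) = √17.07 ≈ 4.13 m/s.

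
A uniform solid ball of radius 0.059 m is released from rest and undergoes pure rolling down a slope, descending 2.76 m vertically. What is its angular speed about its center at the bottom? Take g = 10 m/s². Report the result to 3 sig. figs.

ω ≈ 106 rad/s

Here I = (2/5)MR², so the shape factor k = I/(MR²) = 0.4.
Pure rolling means v = ωR; then KE = ½Mv² + ½I(v/R)² = ½(1+k)Mv² = (7/10)Mv².
Energy conservation Mgh = ½(1+k)Mv² gives v = √(2gh/(1+k)) = √(2 × 10 × 2.76 / 1.4) = 6.279 m/s.
Then ω = v/R = 6.279 / 0.059 ≈ 106 rad/s.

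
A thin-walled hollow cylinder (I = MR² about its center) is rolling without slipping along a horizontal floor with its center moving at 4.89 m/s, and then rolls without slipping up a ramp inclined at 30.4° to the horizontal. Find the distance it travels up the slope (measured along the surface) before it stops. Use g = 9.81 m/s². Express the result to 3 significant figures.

d ≈ 4.82 m

Here I = MR², so the shape factor k = I/(MR²) = 1.
Rolling without slipping gives ω = v/R, so the total kinetic energy is ½Mv² + ½Iω² = ½(1+k)Mv² = Mv².
Setting this equal to Mgh gives the vertical rise h = (1+k)v₀²/(2g) = 2×4.89²/(2×9.81) = 2.438 m.
Along the incline, d = h/sinθ = 2.438/sin30.4° ≈ 4.82 m.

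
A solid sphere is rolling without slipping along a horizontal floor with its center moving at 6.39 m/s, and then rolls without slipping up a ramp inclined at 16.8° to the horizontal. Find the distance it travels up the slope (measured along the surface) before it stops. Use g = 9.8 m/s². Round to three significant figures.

With I = (2/5)MR², the ratio k = I/(MR²) is 0.4.
Rolling without slipping gives ω = v/R, so the total kinetic energy is ½Mv² + ½Iω² = ½(1+k)Mv² = (7/10)Mv².
Setting this equal to Mgh gives the vertical rise h = (1+k)v₀²/(2g) = 1.4×6.39²/(2×9.8) = 2.917 m.
Along the incline, d = h/sinθ = 2.917/sin16.8° ≈ 10.1 m.

d ≈ 10.1 m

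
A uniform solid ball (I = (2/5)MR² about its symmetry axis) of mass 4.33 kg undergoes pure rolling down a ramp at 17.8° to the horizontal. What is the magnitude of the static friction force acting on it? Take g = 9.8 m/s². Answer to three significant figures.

The moment of inertia is (2/5)MR², giving k ≡ I/(MR²) = 0.4.
Newton's second law down the slope: Mg sinθ − f = Ma. The torque equation fR = Iα (with α = a/R) gives f = kMa.
Combining, a = g sinθ/(1+k) and f = kMa = kMg sinθ/(1+k).
f = 0.4 × 4.33 × 9.8 × sin17.8° / 1.4 ≈ 3.71 N.

f ≈ 3.71 N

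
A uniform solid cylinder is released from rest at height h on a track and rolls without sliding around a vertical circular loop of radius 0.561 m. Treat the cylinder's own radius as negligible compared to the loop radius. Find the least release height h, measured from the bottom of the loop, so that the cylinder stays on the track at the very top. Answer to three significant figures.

h_min ≈ 1.54 m

Here I = (1/2)MR², so the shape factor k = I/(MR²) = 0.5.
At the top, contact is just lost when gravity alone supplies the centripetal force: Mg = Mv_top²/r, i.e. v_top² = gr.
With ω = v/R, the kinetic energy at speed v is ½(1+k)Mv² = (3/4)Mv².
Energy conservation from release (height h) to the top (height 2r): Mgh = Mg(2r) + (3/4)M·gr.
Thus h_min = 2r + (1+k)r/2 = r(2 + 1.5/2) = 0.561 × 2.75 ≈ 1.54 m.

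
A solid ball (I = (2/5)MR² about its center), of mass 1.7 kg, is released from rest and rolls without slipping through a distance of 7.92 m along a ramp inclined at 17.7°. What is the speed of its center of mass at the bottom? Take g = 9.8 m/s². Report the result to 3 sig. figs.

v ≈ 5.81 m/s

The moment of inertia is (2/5)MR², giving k ≡ I/(MR²) = 0.4.
The rolling condition ω = v/R makes the rotational term ½I(v/R)² = ½kMv², so KE_total = ½(1+k)Mv² = (7/10)Mv².
The vertical drop is h = L sinθ = 7.92 × sin17.7° = 2.408 m.
Setting Mgh = (7/10)Mv² gives v = √(2gh/(1+k)) = √(2·9.8·2.408/1.4) ≈ 5.81 m/s.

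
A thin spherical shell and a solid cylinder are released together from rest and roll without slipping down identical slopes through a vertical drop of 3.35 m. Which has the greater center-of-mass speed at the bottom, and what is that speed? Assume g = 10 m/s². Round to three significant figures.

the solid cylinder, at v ≈ 6.68 m/s

For rolling without slipping, Mgh = ½(1+k)Mv² where k = I/(MR²), so v = √(2gh/(1+k)).
Thin spherical shell: k = 2/3, giving v = √(2×10×3.35/1.667) = 6.34 m/s.
Solid cylinder: k = 0.5, giving v = √(2×10×3.35/1.5) = 6.683 m/s.
The smaller k wins: the solid cylinder, at ≈ 6.68 m/s.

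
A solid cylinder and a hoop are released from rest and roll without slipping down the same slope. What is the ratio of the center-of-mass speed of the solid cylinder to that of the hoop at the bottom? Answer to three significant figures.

v_ratio ≈ 1.15

Each satisfies Mgh = ½(1+k)Mv² with k = I/(MR²), so v ∝ 1/√(1+k).
For the solid cylinder k = 0.5; for the hoop k = 1.
v₁/v₂ = √((1+k₂)/(1+k₁)) = √(2/1.5) ≈ 1.15.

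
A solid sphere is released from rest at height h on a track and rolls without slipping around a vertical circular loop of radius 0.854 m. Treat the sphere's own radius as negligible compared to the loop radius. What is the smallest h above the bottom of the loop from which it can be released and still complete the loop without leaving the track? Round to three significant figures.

With I = (2/5)MR², the ratio k = I/(MR²) is 0.4.
At the top of the loop, the minimum-contact condition is Mg = Mv_top²/r, so v_top² = gr.
With ω = v/R, the kinetic energy at speed v is ½(1+k)Mv² = (7/10)Mv².
Energy conservation from release (height h) to the top (height 2r): Mgh = Mg(2r) + (7/10)M·gr.
Thus h_min = 2r + (1+k)r/2 = r(2 + 1.4/2) = 0.854 × 2.7 ≈ 2.31 m.

h_min ≈ 2.31 m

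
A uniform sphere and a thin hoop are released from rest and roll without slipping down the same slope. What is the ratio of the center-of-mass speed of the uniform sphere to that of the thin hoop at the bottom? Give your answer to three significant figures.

v_ratio ≈ 1.20

Each satisfies Mgh = ½(1+k)Mv² with k = I/(MR²), so v ∝ 1/√(1+k).
For the uniform sphere k = 0.4; for the thin hoop k = 1.
v₁/v₂ = √((1+k₂)/(1+k₁)) = √(2/1.4) ≈ 1.20.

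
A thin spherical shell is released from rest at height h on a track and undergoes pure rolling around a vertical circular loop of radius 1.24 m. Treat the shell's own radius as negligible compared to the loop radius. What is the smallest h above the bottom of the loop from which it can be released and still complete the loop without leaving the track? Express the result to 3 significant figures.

h_min ≈ 3.51 m

For this body I = (2/3)MR², i.e. k = I/(MR²) = 2/3.
At the top of the loop, the minimum-contact condition is Mg = Mv_top²/r, so v_top² = gr.
With ω = v/R, the kinetic energy at speed v is ½(1+k)Mv² = (5/6)Mv².
Energy conservation from release (height h) to the top (height 2r): Mgh = Mg(2r) + (5/6)M·gr.
Thus h_min = 2r + (1+k)r/2 = r(2 + 1.667/2) = 1.24 × 2.833 ≈ 3.51 m.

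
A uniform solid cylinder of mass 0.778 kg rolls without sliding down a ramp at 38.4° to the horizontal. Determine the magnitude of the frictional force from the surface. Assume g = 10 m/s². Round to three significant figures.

f ≈ 1.61 N

For this body I = (1/2)MR², i.e. k = I/(MR²) = 0.5.
Translational: Mg sinθ − f = Ma. Rotational about the CM: fR = Iα = kMRa, so f = kMa.
Combining, a = g sinθ/(1+k) and f = kMa = kMg sinθ/(1+k).
f = 0.5 × 0.778 × 10 × sin38.4° / 1.5 ≈ 1.61 N.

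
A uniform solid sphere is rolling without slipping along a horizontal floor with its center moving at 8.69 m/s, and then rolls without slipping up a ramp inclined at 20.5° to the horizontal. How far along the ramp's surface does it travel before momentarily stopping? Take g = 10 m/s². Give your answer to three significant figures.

For this body I = (2/5)MR², i.e. k = I/(MR²) = 0.4.
Pure rolling means v = ωR; then KE = ½Mv² + ½I(v/R)² = ½(1+k)Mv² = (7/10)Mv².
Setting this equal to Mgh gives the vertical rise h = (1+k)v₀²/(2g) = 1.4×8.69²/(2×10) = 5.286 m.
The distance along the slope is d = h/sinθ = 5.286/sin20.5° ≈ 15.1 m.

d ≈ 15.1 m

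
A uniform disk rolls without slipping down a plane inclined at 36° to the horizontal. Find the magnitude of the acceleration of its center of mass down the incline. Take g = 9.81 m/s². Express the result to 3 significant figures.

a ≈ 3.84 m/s²

With I = (1/2)MR², the ratio k = I/(MR²) is 0.5.
Along the incline Mg sinθ − f = Ma, and torque about the center fR = Iα = kMR²(a/R) gives f = kMa.
Eliminating f: Mg sinθ = (1+k)Ma, so a = g sinθ/(1+k) = 9.81 × sin36° / 1.5 ≈ 3.84 m/s².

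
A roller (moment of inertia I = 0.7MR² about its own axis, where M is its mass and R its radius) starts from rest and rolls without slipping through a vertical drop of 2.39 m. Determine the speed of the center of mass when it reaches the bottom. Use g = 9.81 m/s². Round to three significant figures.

For this body I = 0.7MR², i.e. k = I/(MR²) = 0.7.
Since it rolls without slipping, ω = v/R and KE = ½Mv² + ½Iω² = ½(1+k)Mv² = (17/20)Mv².
Setting Mgh = (17/20)Mv² gives v = √(2gh/(1+k)) = √(2·9.81·2.39/1.7) ≈ 5.25 m/s.

v ≈ 5.25 m/s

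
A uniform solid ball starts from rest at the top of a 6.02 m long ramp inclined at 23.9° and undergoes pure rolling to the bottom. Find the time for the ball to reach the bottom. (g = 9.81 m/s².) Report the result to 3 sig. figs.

t ≈ 2.06 s

Here I = (2/5)MR², so the shape factor k = I/(MR²) = 0.4.
Translational: Mg sinθ − f = Ma. Rotational about the CM: fR = Iα = kMRa, so f = kMa.
Hence a = g sinθ/(1+k) = 9.81×sin23.9°/1.4 = 2.839 m/s².
With constant a from rest, t = √(2L/a) = √(2·6.02/2.839) ≈ 2.06 s.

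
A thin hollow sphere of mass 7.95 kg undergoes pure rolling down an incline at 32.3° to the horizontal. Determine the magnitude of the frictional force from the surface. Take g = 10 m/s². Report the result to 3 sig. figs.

f ≈ 17.0 N

Here I = (2/3)MR², so the shape factor k = I/(MR²) = 2/3.
Along the incline Mg sinθ − f = Ma, and torque about the center fR = Iα = kMR²(a/R) gives f = kMa.
Combining, a = g sinθ/(1+k) and f = kMa = kMg sinθ/(1+k).
f = (2/3) × 7.95 × 10 × sin32.3° / 1.667 ≈ 17.0 N.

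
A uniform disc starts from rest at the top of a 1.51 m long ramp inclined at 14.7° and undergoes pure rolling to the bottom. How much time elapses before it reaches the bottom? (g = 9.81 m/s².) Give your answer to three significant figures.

t ≈ 1.35 s

The moment of inertia is (1/2)MR², giving k ≡ I/(MR²) = 0.5.
Newton's second law down the slope: Mg sinθ − f = Ma. The torque equation fR = Iα (with α = a/R) gives f = kMa.
Hence a = g sinθ/(1+k) = 9.81×sin14.7°/1.5 = 1.66 m/s².
Starting from rest, L = ½at², so t = √(2L/a) = √(2×1.51/1.66) ≈ 1.35 s.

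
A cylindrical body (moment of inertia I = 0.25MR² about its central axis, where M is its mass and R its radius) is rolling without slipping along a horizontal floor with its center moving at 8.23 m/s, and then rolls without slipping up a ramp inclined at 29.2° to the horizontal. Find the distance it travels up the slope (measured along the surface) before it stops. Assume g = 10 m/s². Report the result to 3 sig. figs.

For this body I = 0.25MR², i.e. k = I/(MR²) = 0.25.
Pure rolling means v = ωR; then KE = ½Mv² + ½I(v/R)² = ½(1+k)Mv² = (5/8)Mv².
Setting this equal to Mgh gives the vertical rise h = (1+k)v₀²/(2g) = 1.25×8.23²/(2×10) = 4.233 m.
Along the incline, d = h/sinθ = 4.233/sin29.2° ≈ 8.68 m.

d ≈ 8.68 m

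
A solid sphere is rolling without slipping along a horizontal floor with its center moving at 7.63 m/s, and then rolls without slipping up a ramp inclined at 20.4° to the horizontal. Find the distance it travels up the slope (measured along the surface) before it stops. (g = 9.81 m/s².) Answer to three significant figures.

d ≈ 11.9 m

The moment of inertia is (2/5)MR², giving k ≡ I/(MR²) = 0.4.
The rolling condition ω = v/R makes the rotational term ½I(v/R)² = ½kMv², so KE_total = ½(1+k)Mv² = (7/10)Mv².
Setting this equal to Mgh gives the vertical rise h = (1+k)v₀²/(2g) = 1.4×7.63²/(2×9.81) = 4.154 m.
The distance along the slope is d = h/sinθ = 4.154/sin20.4° ≈ 11.9 m.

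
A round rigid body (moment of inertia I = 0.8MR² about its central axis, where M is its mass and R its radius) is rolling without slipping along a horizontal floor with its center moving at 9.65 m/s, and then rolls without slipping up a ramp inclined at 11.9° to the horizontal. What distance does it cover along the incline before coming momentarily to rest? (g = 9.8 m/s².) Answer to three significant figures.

d ≈ 41.5 m

For this body I = 0.8MR², i.e. k = I/(MR²) = 0.8.
Since it rolls without slipping, ω = v/R and KE = ½Mv² + ½Iω² = ½(1+k)Mv² = (9/10)Mv².
Setting this equal to Mgh gives the vertical rise h = (1+k)v₀²/(2g) = 1.8×9.65²/(2×9.8) = 8.552 m.
The distance along the slope is d = h/sinθ = 8.552/sin11.9° ≈ 41.5 m.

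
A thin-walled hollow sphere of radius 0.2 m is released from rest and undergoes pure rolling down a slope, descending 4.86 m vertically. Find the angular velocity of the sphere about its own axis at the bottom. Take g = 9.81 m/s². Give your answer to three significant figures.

With I = (2/3)MR², the ratio k = I/(MR²) is 2/3.
Since it rolls without slipping, ω = v/R and KE = ½Mv² + ½Iω² = ½(1+k)Mv² = (5/6)Mv².
Energy conservation Mgh = ½(1+k)Mv² gives v = √(2gh/(1+k)) = √(2 × 9.81 × 4.86 / 1.667) = 7.564 m/s.
Then ω = v/R = 7.564 / 0.2 ≈ 37.8 rad/s.

ω ≈ 37.8 rad/s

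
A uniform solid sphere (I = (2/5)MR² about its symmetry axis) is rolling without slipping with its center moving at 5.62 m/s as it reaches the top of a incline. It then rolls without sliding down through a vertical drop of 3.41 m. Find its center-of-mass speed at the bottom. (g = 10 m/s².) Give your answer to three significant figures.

With I = (2/5)MR², the ratio k = I/(MR²) is 0.4.
Rolling without slipping gives ω = v/R, so the total kinetic energy is ½Mv² + ½Iω² = ½(1+k)Mv² = (7/10)Mv².
Energy conservation: (7/10)Mv₀² + Mgh = (7/10)Mv², so v² = v₀² + 2gh/(1+k).
v = √(5.62² + 2×10×3.41/1.4) = √80.3 ≈ 8.96 m/s.

v ≈ 8.96 m/s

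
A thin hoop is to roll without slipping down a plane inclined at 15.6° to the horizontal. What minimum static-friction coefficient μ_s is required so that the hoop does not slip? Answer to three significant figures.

The moment of inertia is MR², giving k ≡ I/(MR²) = 1.
Translational: Mg sinθ − f = Ma. Rotational about the CM: fR = Iα = kMRa, so f = kMa.
These give a = g sinθ/(1+k) and the required friction f = kMg sinθ/(1+k).
The normal force is N = Mg cosθ, so μ_min = f/N = k tanθ/(1+k).
μ_min = 1 × tan15.6° / 2 ≈ 0.140.

μ_min ≈ 0.140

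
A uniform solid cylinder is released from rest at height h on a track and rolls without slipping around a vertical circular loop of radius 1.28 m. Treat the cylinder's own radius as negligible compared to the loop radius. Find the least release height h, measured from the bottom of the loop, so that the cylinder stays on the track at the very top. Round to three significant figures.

h_min ≈ 3.52 m

For this body I = (1/2)MR², i.e. k = I/(MR²) = 0.5.
At the top of the loop, the minimum-contact condition is Mg = Mv_top²/r, so v_top² = gr.
With ω = v/R, the kinetic energy at speed v is ½(1+k)Mv² = (3/4)Mv².
Energy conservation from release (height h) to the top (height 2r): Mgh = Mg(2r) + (3/4)M·gr.
Thus h_min = 2r + (1+k)r/2 = r(2 + 1.5/2) = 1.28 × 2.75 ≈ 3.52 m.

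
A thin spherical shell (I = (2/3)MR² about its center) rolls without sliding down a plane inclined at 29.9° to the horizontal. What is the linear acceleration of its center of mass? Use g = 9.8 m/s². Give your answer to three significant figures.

a ≈ 2.93 m/s²

Here I = (2/3)MR², so the shape factor k = I/(MR²) = 2/3.
Along the incline Mg sinθ − f = Ma, and torque about the center fR = Iα = kMR²(a/R) gives f = kMa.
Eliminating f: Mg sinθ = (1+k)Ma, so a = g sinθ/(1+k) = 9.8 × sin29.9° / 1.667 ≈ 2.93 m/s².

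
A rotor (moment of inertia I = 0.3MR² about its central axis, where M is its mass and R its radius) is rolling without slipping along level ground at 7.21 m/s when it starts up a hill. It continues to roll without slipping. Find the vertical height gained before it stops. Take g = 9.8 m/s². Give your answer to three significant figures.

h ≈ 3.45 m

Here I = 0.3MR², so the shape factor k = I/(MR²) = 0.3.
Since it rolls without slipping, ω = v/R and KE = ½Mv² + ½Iω² = ½(1+k)Mv² = (13/20)Mv².
All of this converts to potential energy at the highest point: (13/20)Mv₀² = Mgh.
Thus h = (1+k)v₀²/(2g) = 1.3 × 7.21² / (2 × 9.8) ≈ 3.45 m.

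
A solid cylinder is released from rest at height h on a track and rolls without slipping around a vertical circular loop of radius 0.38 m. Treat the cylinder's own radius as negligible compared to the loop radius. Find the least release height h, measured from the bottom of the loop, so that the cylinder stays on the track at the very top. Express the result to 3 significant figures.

h_min ≈ 1.05 m

The moment of inertia is (1/2)MR², giving k ≡ I/(MR²) = 0.5.
At the top of the loop, the minimum-contact condition is Mg = Mv_top²/r, so v_top² = gr.
With ω = v/R, the kinetic energy at speed v is ½(1+k)Mv² = (3/4)Mv².
Energy conservation from release (height h) to the top (height 2r): Mgh = Mg(2r) + (3/4)M·gr.
Thus h_min = 2r + (1+k)r/2 = r(2 + 1.5/2) = 0.38 × 2.75 ≈ 1.05 m.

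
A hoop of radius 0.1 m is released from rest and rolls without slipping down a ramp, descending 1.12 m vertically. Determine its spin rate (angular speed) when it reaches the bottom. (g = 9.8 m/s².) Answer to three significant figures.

Here I = MR², so the shape factor k = I/(MR²) = 1.
Pure rolling means v = ωR; then KE = ½Mv² + ½I(v/R)² = ½(1+k)Mv² = Mv².
Energy conservation Mgh = ½(1+k)Mv² gives v = √(2gh/(1+k)) = √(2 × 9.8 × 1.12 / 2) = 3.313 m/s.
Then ω = v/R = 3.313 / 0.1 ≈ 33.1 rad/s.

ω ≈ 33.1 rad/s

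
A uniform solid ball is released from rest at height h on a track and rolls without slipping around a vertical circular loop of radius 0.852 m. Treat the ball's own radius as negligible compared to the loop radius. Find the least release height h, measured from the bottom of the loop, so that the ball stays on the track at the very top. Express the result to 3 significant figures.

h_min ≈ 2.30 m

The moment of inertia is (2/5)MR², giving k ≡ I/(MR²) = 0.4.
At the top, contact is just lost when gravity alone supplies the centripetal force: Mg = Mv_top²/r, i.e. v_top² = gr.
With ω = v/R, the kinetic energy at speed v is ½(1+k)Mv² = (7/10)Mv².
Energy conservation from release (height h) to the top (height 2r): Mgh = Mg(2r) + (7/10)M·gr.
Thus h_min = 2r + (1+k)r/2 = r(2 + 1.4/2) = 0.852 × 2.7 ≈ 2.30 m.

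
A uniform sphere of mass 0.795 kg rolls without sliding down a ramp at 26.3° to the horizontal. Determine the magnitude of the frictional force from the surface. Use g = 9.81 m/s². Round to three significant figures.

f ≈ 0.987 N

For this body I = (2/5)MR², i.e. k = I/(MR²) = 0.4.
Newton's second law down the slope: Mg sinθ − f = Ma. The torque equation fR = Iα (with α = a/R) gives f = kMa.
Combining, a = g sinθ/(1+k) and f = kMa = kMg sinθ/(1+k).
f = 0.4 × 0.795 × 9.81 × sin26.3° / 1.4 ≈ 0.987 N.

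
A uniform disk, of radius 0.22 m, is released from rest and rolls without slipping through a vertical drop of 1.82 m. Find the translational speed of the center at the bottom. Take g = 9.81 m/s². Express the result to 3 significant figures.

For this body I = (1/2)MR², i.e. k = I/(MR²) = 0.5.
Since it rolls without slipping, ω = v/R and KE = ½Mv² + ½Iω² = ½(1+k)Mv² = (3/4)Mv².
Setting Mgh = (3/4)Mv² gives v = √(2gh/(1+k)) = √(2·9.81·1.82/1.5) ≈ 4.88 m/s.

v ≈ 4.88 m/s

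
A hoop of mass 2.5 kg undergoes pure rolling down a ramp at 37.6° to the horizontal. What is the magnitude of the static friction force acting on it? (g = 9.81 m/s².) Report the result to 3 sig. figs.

The moment of inertia is MR², giving k ≡ I/(MR²) = 1.
Translational: Mg sinθ − f = Ma. Rotational about the CM: fR = Iα = kMRa, so f = kMa.
Combining, a = g sinθ/(1+k) and f = kMa = kMg sinθ/(1+k).
f = 1 × 2.5 × 9.81 × sin37.6° / 2 ≈ 7.48 N.

f ≈ 7.48 N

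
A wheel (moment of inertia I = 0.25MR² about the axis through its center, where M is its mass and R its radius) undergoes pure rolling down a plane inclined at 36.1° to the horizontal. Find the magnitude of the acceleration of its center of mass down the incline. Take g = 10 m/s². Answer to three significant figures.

With I = 0.25MR², the ratio k = I/(MR²) is 0.25.
Translational: Mg sinθ − f = Ma. Rotational about the CM: fR = Iα = kMRa, so f = kMa.
Eliminating f: Mg sinθ = (1+k)Ma, so a = g sinθ/(1+k) = 10 × sin36.1° / 1.25 ≈ 4.71 m/s².

a ≈ 4.71 m/s²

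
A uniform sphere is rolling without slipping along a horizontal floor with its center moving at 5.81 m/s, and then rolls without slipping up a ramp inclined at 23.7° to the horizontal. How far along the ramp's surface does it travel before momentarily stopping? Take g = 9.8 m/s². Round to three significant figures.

With I = (2/5)MR², the ratio k = I/(MR²) is 0.4.
Rolling without slipping gives ω = v/R, so the total kinetic energy is ½Mv² + ½Iω² = ½(1+k)Mv² = (7/10)Mv².
Setting this equal to Mgh gives the vertical rise h = (1+k)v₀²/(2g) = 1.4×5.81²/(2×9.8) = 2.411 m.
Along the incline, d = h/sinθ = 2.411/sin23.7° ≈ 6.00 m.

d ≈ 6.00 m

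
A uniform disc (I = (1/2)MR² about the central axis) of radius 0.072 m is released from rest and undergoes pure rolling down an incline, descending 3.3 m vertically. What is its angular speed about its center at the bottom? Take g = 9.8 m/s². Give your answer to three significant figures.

Here I = (1/2)MR², so the shape factor k = I/(MR²) = 0.5.
Rolling without slipping gives ω = v/R, so the total kinetic energy is ½Mv² + ½Iω² = ½(1+k)Mv² = (3/4)Mv².
Energy conservation Mgh = ½(1+k)Mv² gives v = √(2gh/(1+k)) = √(2 × 9.8 × 3.3 / 1.5) = 6.567 m/s.
Then ω = v/R = 6.567 / 0.072 ≈ 91.2 rad/s.

ω ≈ 91.2 rad/s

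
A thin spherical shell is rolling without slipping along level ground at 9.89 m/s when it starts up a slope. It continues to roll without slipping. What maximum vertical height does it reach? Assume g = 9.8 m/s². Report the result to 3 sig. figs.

h ≈ 8.32 m

Here I = (2/3)MR², so the shape factor k = I/(MR²) = 2/3.
Pure rolling means v = ωR; then KE = ½Mv² + ½I(v/R)² = ½(1+k)Mv² = (5/6)Mv².
All of this converts to potential energy at the highest point: (5/6)Mv₀² = Mgh.
Thus h = (1+k)v₀²/(2g) = 1.667 × 9.89² / (2 × 9.8) ≈ 8.32 m.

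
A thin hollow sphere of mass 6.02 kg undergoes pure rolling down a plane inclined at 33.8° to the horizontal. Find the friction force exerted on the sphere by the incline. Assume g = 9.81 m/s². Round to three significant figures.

f ≈ 13.1 N

With I = (2/3)MR², the ratio k = I/(MR²) is 2/3.
Newton's second law down the slope: Mg sinθ − f = Ma. The torque equation fR = Iα (with α = a/R) gives f = kMa.
Combining, a = g sinθ/(1+k) and f = kMa = kMg sinθ/(1+k).
f = (2/3) × 6.02 × 9.81 × sin33.8° / 1.667 ≈ 13.1 N.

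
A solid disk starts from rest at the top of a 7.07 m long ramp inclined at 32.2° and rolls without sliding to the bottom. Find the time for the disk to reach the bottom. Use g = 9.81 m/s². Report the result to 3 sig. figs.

With I = (1/2)MR², the ratio k = I/(MR²) is 0.5.
Along the incline Mg sinθ − f = Ma, and torque about the center fR = Iα = kMR²(a/R) gives f = kMa.
Hence a = g sinθ/(1+k) = 9.81×sin32.2°/1.5 = 3.485 m/s².
Starting from rest, L = ½at², so t = √(2L/a) = √(2×7.07/3.485) ≈ 2.01 s.

t ≈ 2.01 s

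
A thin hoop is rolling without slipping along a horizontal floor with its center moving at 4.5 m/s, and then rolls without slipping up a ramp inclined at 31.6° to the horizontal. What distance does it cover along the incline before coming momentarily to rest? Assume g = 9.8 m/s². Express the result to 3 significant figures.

With I = MR², the ratio k = I/(MR²) is 1.
The rolling condition ω = v/R makes the rotational term ½I(v/R)² = ½kMv², so KE_total = ½(1+k)Mv² = Mv².
Setting this equal to Mgh gives the vertical rise h = (1+k)v₀²/(2g) = 2×4.5²/(2×9.8) = 2.066 m.
The distance along the slope is d = h/sinθ = 2.066/sin31.6° ≈ 3.94 m.

d ≈ 3.94 m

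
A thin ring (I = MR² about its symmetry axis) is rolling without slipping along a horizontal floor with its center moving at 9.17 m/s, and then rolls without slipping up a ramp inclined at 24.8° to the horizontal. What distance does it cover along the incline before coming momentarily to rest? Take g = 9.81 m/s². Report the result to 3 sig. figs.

The moment of inertia is MR², giving k ≡ I/(MR²) = 1.
Since it rolls without slipping, ω = v/R and KE = ½Mv² + ½Iω² = ½(1+k)Mv² = Mv².
Setting this equal to Mgh gives the vertical rise h = (1+k)v₀²/(2g) = 2×9.17²/(2×9.81) = 8.572 m.
The distance along the slope is d = h/sinθ = 8.572/sin24.8° ≈ 20.4 m.

d ≈ 20.4 m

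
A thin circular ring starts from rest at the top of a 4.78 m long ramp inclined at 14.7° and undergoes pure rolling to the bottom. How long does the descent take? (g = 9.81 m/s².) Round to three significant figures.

t ≈ 2.77 s

Here I = MR², so the shape factor k = I/(MR²) = 1.
Translational: Mg sinθ − f = Ma. Rotational about the CM: fR = Iα = kMRa, so f = kMa.
Hence a = g sinθ/(1+k) = 9.81×sin14.7°/2 = 1.245 m/s².
Starting from rest, L = ½at², so t = √(2L/a) = √(2×4.78/1.245) ≈ 2.77 s.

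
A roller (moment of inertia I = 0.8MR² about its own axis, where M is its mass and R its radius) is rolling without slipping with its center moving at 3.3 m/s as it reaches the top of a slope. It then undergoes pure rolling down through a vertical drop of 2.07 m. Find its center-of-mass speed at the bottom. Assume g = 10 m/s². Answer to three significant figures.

Here I = 0.8MR², so the shape factor k = I/(MR²) = 0.8.
Rolling without slipping gives ω = v/R, so the total kinetic energy is ½Mv² + ½Iω² = ½(1+k)Mv² = (9/10)Mv².
Conserving energy between top and bottom: (9/10)Mv² = (9/10)Mv₀² + Mgh, hence v² = v₀² + 2gh/(1+k).
v = √(3.3² + 2×10×2.07/1.8) = √33.89 ≈ 5.82 m/s.

v ≈ 5.82 m/s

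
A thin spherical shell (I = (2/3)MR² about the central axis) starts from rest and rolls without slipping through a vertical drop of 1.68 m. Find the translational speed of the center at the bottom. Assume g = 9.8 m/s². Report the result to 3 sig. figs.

v ≈ 4.44 m/s

The moment of inertia is (2/3)MR², giving k ≡ I/(MR²) = 2/3.
Rolling without slipping gives ω = v/R, so the total kinetic energy is ½Mv² + ½Iω² = ½(1+k)Mv² = (5/6)Mv².
Setting Mgh = (5/6)Mv² gives v = √(2gh/(1+k)) = √(2·9.8·1.68/1.667) ≈ 4.44 m/s.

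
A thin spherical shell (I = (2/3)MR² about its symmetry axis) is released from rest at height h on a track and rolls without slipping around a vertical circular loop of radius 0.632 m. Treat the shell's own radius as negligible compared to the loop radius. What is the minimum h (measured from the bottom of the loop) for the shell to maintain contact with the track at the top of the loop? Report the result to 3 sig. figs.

Here I = (2/3)MR², so the shape factor k = I/(MR²) = 2/3.
At the top of the loop, the minimum-contact condition is Mg = Mv_top²/r, so v_top² = gr.
With ω = v/R, the kinetic energy at speed v is ½(1+k)Mv² = (5/6)Mv².
Energy conservation from release (height h) to the top (height 2r): Mgh = Mg(2r) + (5/6)M·gr.
Thus h_min = 2r + (1+k)r/2 = r(2 + 1.667/2) = 0.632 × 2.833 ≈ 1.79 m.

h_min ≈ 1.79 m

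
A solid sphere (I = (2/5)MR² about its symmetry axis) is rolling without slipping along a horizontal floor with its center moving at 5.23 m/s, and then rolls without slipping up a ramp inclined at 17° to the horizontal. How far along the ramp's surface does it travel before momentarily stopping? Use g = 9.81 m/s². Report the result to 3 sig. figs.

The moment of inertia is (2/5)MR², giving k ≡ I/(MR²) = 0.4.
The rolling condition ω = v/R makes the rotational term ½I(v/R)² = ½kMv², so KE_total = ½(1+k)Mv² = (7/10)Mv².
Setting this equal to Mgh gives the vertical rise h = (1+k)v₀²/(2g) = 1.4×5.23²/(2×9.81) = 1.952 m.
The distance along the slope is d = h/sinθ = 1.952/sin17° ≈ 6.68 m.

d ≈ 6.68 m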